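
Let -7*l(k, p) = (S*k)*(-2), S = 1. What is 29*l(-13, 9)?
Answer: -754/7 ≈ -107.71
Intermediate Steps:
l(k, p) = 2*k/7 (l(k, p) = -1*k*(-2)/7 = -k*(-2)/7 = -(-2)*k/7 = 2*k/7)
29*l(-13, 9) = 29*((2/7)*(-13)) = 29*(-26/7) = -754/7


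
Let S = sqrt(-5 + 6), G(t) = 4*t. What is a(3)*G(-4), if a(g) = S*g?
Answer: -48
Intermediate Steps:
S = 1 (S = sqrt(1) = 1)
a(g) = g (a(g) = 1*g = g)
a(3)*G(-4) = 3*(4*(-4)) = 3*(-16) = -48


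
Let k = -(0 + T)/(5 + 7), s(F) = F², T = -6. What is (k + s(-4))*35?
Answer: 1155/2 ≈ 577.50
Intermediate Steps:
k = ½ (k = -(0 - 6)/(5 + 7) = -(-6)/12 = -1*(-½) = ½ ≈ 0.50000)
(k + s(-4))*35 = (½ + (-4)²)*35 = (½ + 16)*35 = (33/2)*35 = 1155/2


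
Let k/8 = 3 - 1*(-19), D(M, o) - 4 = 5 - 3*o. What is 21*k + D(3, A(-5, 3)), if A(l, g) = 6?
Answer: 3687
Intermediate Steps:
D(M, o) = 9 - 3*o (D(M, o) = 4 + (5 - 3*o) = 9 - 3*o)
k = 176 (k = 8*(3 - 1*(-19)) = 8*(3 + 19) = 8*22 = 176)
21*k + D(3, A(-5, 3)) = 21*176 + (9 - 3*6) = 3696 + (9 - 18) = 3696 - 9 = 3687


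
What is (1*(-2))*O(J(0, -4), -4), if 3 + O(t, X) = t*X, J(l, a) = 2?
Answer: 22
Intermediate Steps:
O(t, X) = -3 + X*t (O(t, X) = -3 + t*X = -3 + X*t)
(1*(-2))*O(J(0, -4), -4) = (1*(-2))*(-3 - 4*2) = -2*(-3 - 8) = -2*(-11) = 22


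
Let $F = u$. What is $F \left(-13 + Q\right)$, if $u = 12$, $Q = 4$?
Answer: $-108$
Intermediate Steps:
$F = 12$
$F \left(-13 + Q\right) = 12 \left(-13 + 4\right) = 12 \left(-9\right) = -108$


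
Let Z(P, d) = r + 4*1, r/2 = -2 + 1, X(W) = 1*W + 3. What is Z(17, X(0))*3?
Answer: 6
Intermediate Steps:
X(W) = 3 + W (X(W) = W + 3 = 3 + W)
r = -2 (r = 2*(-2 + 1) = 2*(-1) = -2)
Z(P, d) = 2 (Z(P, d) = -2 + 4*1 = -2 + 4 = 2)
Z(17, X(0))*3 = 2*3 = 6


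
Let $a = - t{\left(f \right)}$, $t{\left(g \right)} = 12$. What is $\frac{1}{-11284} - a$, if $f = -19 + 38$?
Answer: $\frac{135407}{11284} \approx 12.0$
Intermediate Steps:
$f = 19$
$a = -12$ ($a = \left(-1\right) 12 = -12$)
$\frac{1}{-11284} - a = \frac{1}{-11284} - -12 = - \frac{1}{11284} + 12 = \frac{135407}{11284}$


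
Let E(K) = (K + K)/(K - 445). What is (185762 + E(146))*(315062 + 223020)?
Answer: 29886444236772/299 ≈ 9.9955e+10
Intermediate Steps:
E(K) = 2*K/(-445 + K) (E(K) = (2*K)/(-445 + K) = 2*K/(-445 + K))
(185762 + E(146))*(315062 + 223020) = (185762 + 2*146/(-445 + 146))*(315062 + 223020) = (185762 + 2*146/(-299))*538082 = (185762 + 2*146*(-1/299))*538082 = (185762 - 292/299)*538082 = (55542546/299)*538082 = 29886444236772/299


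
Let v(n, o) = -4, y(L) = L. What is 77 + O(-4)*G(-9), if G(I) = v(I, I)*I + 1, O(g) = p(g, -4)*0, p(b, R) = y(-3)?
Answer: 77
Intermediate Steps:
p(b, R) = -3
O(g) = 0 (O(g) = -3*0 = 0)
G(I) = 1 - 4*I (G(I) = -4*I + 1 = 1 - 4*I)
77 + O(-4)*G(-9) = 77 + 0*(1 - 4*(-9)) = 77 + 0*(1 + 36) = 77 + 0*37 = 77 + 0 = 77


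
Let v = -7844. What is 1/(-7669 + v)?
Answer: -1/15513 ≈ -6.4462e-5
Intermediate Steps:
1/(-7669 + v) = 1/(-7669 - 7844) = 1/(-15513) = -1/15513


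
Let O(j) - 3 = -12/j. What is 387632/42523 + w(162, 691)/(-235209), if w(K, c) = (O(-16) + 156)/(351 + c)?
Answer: 9743985514733/1068909495784 ≈ 9.1158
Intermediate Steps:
O(j) = 3 - 12/j
w(K, c) = 639/(4*(351 + c)) (w(K, c) = ((3 - 12/(-16)) + 156)/(351 + c) = ((3 - 12*(-1/16)) + 156)/(351 + c) = ((3 + 3/4) + 156)/(351 + c) = (15/4 + 156)/(351 + c) = 639/(4*(351 + c)))
387632/42523 + w(162, 691)/(-235209) = 387632/42523 + (639/(4*(351 + 691)))/(-235209) = 387632*(1/42523) + ((639/4)/1042)*(-1/235209) = 387632/42523 + ((639/4)*(1/1042))*(-1/235209) = 387632/42523 + (639/4168)*(-1/235209) = 387632/42523 - 213/326783704 = 9743985514733/1068909495784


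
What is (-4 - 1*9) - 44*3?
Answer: -145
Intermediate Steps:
(-4 - 1*9) - 44*3 = (-4 - 9) - 132 = -13 - 132 = -145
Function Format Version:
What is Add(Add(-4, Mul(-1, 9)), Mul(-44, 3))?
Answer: -145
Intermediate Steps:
Add(Add(-4, Mul(-1, 9)), Mul(-44, 3)) = Add(Add(-4, -9), -132) = Add(-13, -132) = -145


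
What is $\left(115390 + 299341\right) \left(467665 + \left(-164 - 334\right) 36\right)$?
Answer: $186519875747$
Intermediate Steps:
$\left(115390 + 299341\right) \left(467665 + \left(-164 - 334\right) 36\right) = 414731 \left(467665 - 17928\right) = 414731 \cdot 449737 = 186519875747$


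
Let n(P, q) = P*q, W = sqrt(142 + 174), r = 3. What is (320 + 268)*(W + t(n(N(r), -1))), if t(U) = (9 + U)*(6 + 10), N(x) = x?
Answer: 56448 + 1176*sqrt(79) ≈ 66901.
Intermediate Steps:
W = 2*sqrt(79) (W = sqrt(316) = 2*sqrt(79) ≈ 17.776)
t(U) = 144 + 16*U (t(U) = (9 + U)*16 = 144 + 16*U)
(320 + 268)*(W + t(n(N(r), -1))) = (320 + 268)*(2*sqrt(79) + (144 + 16*(3*(-1)))) = 588*(2*sqrt(79) + (144 + 16*(-3))) = 588*(2*sqrt(79) + (144 - 48)) = 588*(2*sqrt(79) + 96) = 588*(96 + 2*sqrt(79)) = 56448 + 1176*sqrt(79)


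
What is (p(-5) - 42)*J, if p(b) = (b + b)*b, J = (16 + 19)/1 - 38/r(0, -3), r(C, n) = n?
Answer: 1144/3 ≈ 381.33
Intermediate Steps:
J = 143/3 (J = (16 + 19)/1 - 38/(-3) = 35*1 - 38*(-⅓) = 35 + 38/3 = 143/3 ≈ 47.667)
p(b) = 2*b² (p(b) = (2*b)*b = 2*b²)
(p(-5) - 42)*J = (2*(-5)² - 42)*(143/3) = (2*25 - 42)*(143/3) = (50 - 42)*(143/3) = 8*(143/3) = 1144/3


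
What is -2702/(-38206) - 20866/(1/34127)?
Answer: -1943304476685/2729 ≈ -7.1209e+8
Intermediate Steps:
-2702/(-38206) - 20866/(1/34127) = -2702*(-1/38206) - 20866/1/34127 = 193/2729 - 20866*34127 = 193/2729 - 712093982 = -1943304476685/2729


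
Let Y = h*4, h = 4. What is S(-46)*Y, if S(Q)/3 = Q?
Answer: -2208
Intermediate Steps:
S(Q) = 3*Q
Y = 16 (Y = 4*4 = 16)
S(-46)*Y = (3*(-46))*16 = -138*16 = -2208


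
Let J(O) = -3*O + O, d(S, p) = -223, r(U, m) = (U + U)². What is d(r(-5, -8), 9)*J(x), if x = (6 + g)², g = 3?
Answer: 36126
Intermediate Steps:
r(U, m) = 4*U² (r(U, m) = (2*U)² = 4*U²)
x = 81 (x = (6 + 3)² = 9² = 81)
J(O) = -2*O
d(r(-5, -8), 9)*J(x) = -(-446)*81 = -223*(-162) = 36126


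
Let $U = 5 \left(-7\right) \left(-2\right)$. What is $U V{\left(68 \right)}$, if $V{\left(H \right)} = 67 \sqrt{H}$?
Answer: $9380 \sqrt{17} \approx 38675.0$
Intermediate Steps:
$U = 70$ ($U = \left(-35\right) \left(-2\right) = 70$)
$U V{\left(68 \right)} = 70 \cdot 67 \sqrt{68} = 70 \cdot 67 \cdot 2 \sqrt{17} = 70 \cdot 134 \sqrt{17} = 9380 \sqrt{17}$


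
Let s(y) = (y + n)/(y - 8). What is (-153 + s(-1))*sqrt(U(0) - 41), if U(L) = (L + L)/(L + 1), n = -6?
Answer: -1370*I*sqrt(41)/9 ≈ -974.7*I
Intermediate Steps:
U(L) = 2*L/(1 + L) (U(L) = (2*L)/(1 + L) = 2*L/(1 + L))
s(y) = (-6 + y)/(-8 + y) (s(y) = (y - 6)/(y - 8) = (-6 + y)/(-8 + y))
(-153 + s(-1))*sqrt(U(0) - 41) = (-153 + (-6 - 1)/(-8 - 1))*sqrt(2*0/(1 + 0) - 41) = (-153 - 7/(-9))*sqrt(2*0/1 - 41) = (-153 - 1/9*(-7))*sqrt(2*0*1 - 41) = (-153 + 7/9)*sqrt(0 - 41) = -1370*I*sqrt(41)/9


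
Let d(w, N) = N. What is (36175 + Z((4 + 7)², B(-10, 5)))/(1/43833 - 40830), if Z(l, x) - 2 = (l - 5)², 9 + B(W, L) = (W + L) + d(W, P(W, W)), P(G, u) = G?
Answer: -2175563289/1789701389 ≈ -1.2156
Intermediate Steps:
B(W, L) = -9 + L + 2*W (B(W, L) = -9 + ((W + L) + W) = -9 + ((L + W) + W) = -9 + (L + 2*W) = -9 + L + 2*W)
Z(l, x) = 2 + (-5 + l)² (Z(l, x) = 2 + (l - 5)² = 2 + (-5 + l)²)
(36175 + Z((4 + 7)², B(-10, 5)))/(1/43833 - 40830) = (36175 + (2 + (-5 + (4 + 7)²)²))/(1/43833 - 40830) = (36175 + (2 + (-5 + 11²)²))/(1/43833 - 40830) = (36175 + (2 + (-5 + 121)²))/(-1789701389/43833) = (36175 + (2 + 116²))*(-43833/1789701389) = (36175 + (2 + 13456))*(-43833/1789701389) = (36175 + 13458)*(-43833/1789701389) = 49633*(-43833/1789701389) = -2175563289/1789701389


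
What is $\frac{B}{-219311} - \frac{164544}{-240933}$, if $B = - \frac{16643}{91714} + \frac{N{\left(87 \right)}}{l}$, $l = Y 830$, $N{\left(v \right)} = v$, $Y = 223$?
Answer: $\frac{7292598353946644934}{10678149771245189695} \approx 0.68295$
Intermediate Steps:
$l = 185090$ ($l = 223 \cdot 830 = 185090$)
$B = - \frac{768118438}{4243836065}$ ($B = - \frac{16643}{91714} + \frac{87}{185090} = - \frac{768118438}{4243836065} \approx -0.181$)
$\frac{B}{-219311} - \frac{164544}{-240933} = - \frac{768118438}{4243836065 \left(-219311\right)} - \frac{164544}{-240933} = \left(- \frac{768118438}{4243836065}\right) \left(- \frac{1}{219311}\right) - - \frac{54848}{80311} = \frac{768118438}{930719931251215} + \frac{54848}{80311} = \frac{7292598353946644934}{10678149771245189695}$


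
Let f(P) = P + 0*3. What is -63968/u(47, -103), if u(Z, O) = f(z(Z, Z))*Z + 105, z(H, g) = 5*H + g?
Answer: -63968/13359 ≈ -4.7884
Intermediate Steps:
z(H, g) = g + 5*H
f(P) = P (f(P) = P + 0 = P)
u(Z, O) = 105 + 6*Z**2 (u(Z, O) = (Z + 5*Z)*Z + 105 = (6*Z)*Z + 105 = 6*Z**2 + 105 = 105 + 6*Z**2)
-63968/u(47, -103) = -63968/(105 + 6*47**2) = -63968/(105 + 6*2209) = -63968/(105 + 13254) = -63968/13359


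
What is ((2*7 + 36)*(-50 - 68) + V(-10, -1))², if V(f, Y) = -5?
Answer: 34869025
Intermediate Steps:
((2*7 + 36)*(-50 - 68) + V(-10, -1))² = ((2*7 + 36)*(-50 - 68) - 5)² = ((14 + 36)*(-118) - 5)² = (50*(-118) - 5)² = (-5900 - 5)² = (-5905)² = 34869025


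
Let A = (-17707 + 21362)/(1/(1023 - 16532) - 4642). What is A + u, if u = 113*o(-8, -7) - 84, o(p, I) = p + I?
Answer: -128131839236/71992779 ≈ -1779.8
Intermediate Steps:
o(p, I) = I + p
u = -1779 (u = 113*(-7 - 8) - 84 = 113*(-15) - 84 = -1695 - 84 = -1779)
A = -56685395/71992779 (A = 3655/(1/(-15509) - 4642) = 3655/(-1/15509 - 4642) = 3655/(-71992779/15509) = 3655*(-15509/71992779) = -56685395/71992779 ≈ -0.78738)
A + u = -56685395/71992779 - 1779 = -128131839236/71992779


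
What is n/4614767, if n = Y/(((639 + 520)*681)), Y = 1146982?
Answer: 1146982/3642338682993 ≈ 3.1490e-7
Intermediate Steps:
n = 1146982/789279 (n = 1146982/(((639 + 520)*681)) = 1146982/((1159*681)) = 1146982/789279 ≈ 1.4532)
n/4614767 = (1146982/789279)/4614767 = (1146982/789279)*(1/4614767) = 1146982/3642338682993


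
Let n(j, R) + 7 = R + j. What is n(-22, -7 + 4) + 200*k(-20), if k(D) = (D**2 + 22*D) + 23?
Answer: -3432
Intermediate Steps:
n(j, R) = -7 + R + j (n(j, R) = -7 + (R + j) = -7 + R + j)
k(D) = 23 + D**2 + 22*D
n(-22, -7 + 4) + 200*k(-20) = (-7 + (-7 + 4) - 22) + 200*(23 + (-20)**2 + 22*(-20)) = (-7 - 3 - 22) + 200*(23 + 400 - 440) = -32 + 200*(-17) = -32 - 3400 = -3432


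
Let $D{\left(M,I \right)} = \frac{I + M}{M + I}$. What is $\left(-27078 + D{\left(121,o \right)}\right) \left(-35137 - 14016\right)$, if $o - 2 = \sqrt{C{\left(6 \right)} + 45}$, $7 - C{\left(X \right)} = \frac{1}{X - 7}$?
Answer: $1330915781$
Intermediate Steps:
$C{\left(X \right)} = 7 - \frac{1}{-7 + X}$ ($C{\left(X \right)} = 7 - \frac{1}{X - 7} = 7 - \frac{1}{-7 + X}$)
$o = 2 + \sqrt{53}$ ($o = 2 + \sqrt{\frac{-50 + 7 \cdot 6}{-7 + 6} + 45} = 2 + \sqrt{\frac{-50 + 42}{-1} + 45} = 2 + \sqrt{\left(-1\right) \left(-8\right) + 45} = 2 + \sqrt{8 + 45} = 2 + \sqrt{53} \approx 9.2801$)
$D{\left(M,I \right)} = 1$ ($D{\left(M,I \right)} = \frac{I + M}{I + M} = 1$)
$\left(-27078 + D{\left(121,o \right)}\right) \left(-35137 - 14016\right) = \left(-27078 + 1\right) \left(-35137 - 14016\right) = \left(-27077\right) \left(-49153\right) = 1330915781$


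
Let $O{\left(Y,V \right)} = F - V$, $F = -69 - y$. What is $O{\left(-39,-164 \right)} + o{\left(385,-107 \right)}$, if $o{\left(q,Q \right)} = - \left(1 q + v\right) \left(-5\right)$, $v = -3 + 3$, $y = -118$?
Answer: $2138$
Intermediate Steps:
$F = 49$ ($F = -69 - -118 = -69 + 118 = 49$)
$v = 0$
$O{\left(Y,V \right)} = 49 - V$
$o{\left(q,Q \right)} = 5 q$ ($o{\left(q,Q \right)} = - \left(1 q + 0\right) \left(-5\right) = - \left(q + 0\right) \left(-5\right) = - q \left(-5\right) = - \left(-5\right) q = 5 q$)
$O{\left(-39,-164 \right)} + o{\left(385,-107 \right)} = \left(49 - -164\right) + 5 \cdot 385 = \left(49 + 164\right) + 1925 = 213 + 1925 = 2138$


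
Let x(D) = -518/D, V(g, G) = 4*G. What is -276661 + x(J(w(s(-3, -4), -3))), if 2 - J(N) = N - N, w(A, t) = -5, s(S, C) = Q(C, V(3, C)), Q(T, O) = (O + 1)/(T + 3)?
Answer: -276920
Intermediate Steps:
Q(T, O) = (1 + O)/(3 + T)
s(S, C) = (1 + 4*C)/(3 + C)
J(N) = 2 (J(N) = 2 - (N - N) = 2 - 1*0 = 2 + 0 = 2)
-276661 + x(J(w(s(-3, -4), -3))) = -276661 - 518/2 = -276661 - 518*1/2 = -276661 - 259 = -276920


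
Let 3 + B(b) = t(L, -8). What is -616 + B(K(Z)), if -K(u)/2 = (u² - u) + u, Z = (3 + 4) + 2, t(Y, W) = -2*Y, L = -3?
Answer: -613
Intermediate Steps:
Z = 9 (Z = 7 + 2 = 9)
K(u) = -2*u² (K(u) = -2*((u² - u) + u) = -2*u²)
B(b) = 3 (B(b) = -3 - 2*(-3) = -3 + 6 = 3)
-616 + B(K(Z)) = -616 + 3 = -613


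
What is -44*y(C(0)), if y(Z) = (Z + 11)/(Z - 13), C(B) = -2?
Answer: 132/5 ≈ 26.400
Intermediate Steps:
y(Z) = (11 + Z)/(-13 + Z)
-44*y(C(0)) = -44*(11 - 2)/(-13 - 2) = -44*9/(-15) = -(-44)*9/15 = -44*(-⅗) = 132/5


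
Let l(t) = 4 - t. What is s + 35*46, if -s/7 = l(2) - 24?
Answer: 1764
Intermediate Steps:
s = 154 (s = -7*((4 - 1*2) - 24) = -7*((4 - 2) - 24) = -7*(2 - 24) = -7*(-22) = 154)
s + 35*46 = 154 + 35*46 = 154 + 1610 = 1764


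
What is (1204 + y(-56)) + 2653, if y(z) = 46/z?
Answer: 107973/28 ≈ 3856.2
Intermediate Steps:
(1204 + y(-56)) + 2653 = (1204 + 46/(-56)) + 2653 = (1204 + 46*(-1/56)) + 2653 = (1204 - 23/28) + 2653 = 33689/28 + 2653 = 107973/28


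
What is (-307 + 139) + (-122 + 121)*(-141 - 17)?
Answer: -10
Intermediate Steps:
(-307 + 139) + (-122 + 121)*(-141 - 17) = -168 - 1*(-158) = -168 + 158 = -10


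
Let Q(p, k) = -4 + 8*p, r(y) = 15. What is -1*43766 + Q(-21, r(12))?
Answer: -43938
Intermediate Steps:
-1*43766 + Q(-21, r(12)) = -1*43766 + (-4 + 8*(-21)) = -43766 + (-4 - 168) = -43766 - 172 = -43938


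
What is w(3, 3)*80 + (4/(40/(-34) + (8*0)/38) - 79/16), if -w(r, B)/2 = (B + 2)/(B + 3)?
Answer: -34001/240 ≈ -141.67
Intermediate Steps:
w(r, B) = -2*(2 + B)/(3 + B) (w(r, B) = -2*(B + 2)/(B + 3) = -2*(2 + B)/(3 + B))
w(3, 3)*80 + (4/(40/(-34) + (8*0)/38) - 79/16) = (2*(-2 - 1*3)/(3 + 3))*80 + (4/(40/(-34) + (8*0)/38) - 79/16) = (2*(-2 - 3)/6)*80 + (4/(40*(-1/34) + 0*(1/38)) - 79*1/16) = (2*(⅙)*(-5))*80 + (4/(-20/17 + 0) - 79/16) = -5/3*80 + (4/(-20/17) - 79/16) = -400/3 + (4*(-17/20) - 79/16) = -400/3 + (-17/5 - 79/16) = -400/3 - 667/80 = -34001/240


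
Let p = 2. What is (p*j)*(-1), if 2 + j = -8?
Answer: 20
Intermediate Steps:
j = -10 (j = -2 - 8 = -10)
(p*j)*(-1) = (2*(-10))*(-1) = -20*(-1) = 20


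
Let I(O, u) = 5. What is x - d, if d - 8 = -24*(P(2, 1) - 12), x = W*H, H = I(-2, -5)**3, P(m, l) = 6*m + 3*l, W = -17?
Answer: -2061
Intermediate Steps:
P(m, l) = 3*l + 6*m
H = 125 (H = 5**3 = 125)
x = -2125 (x = -17*125 = -2125)
d = -64 (d = 8 - 24*((3*1 + 6*2) - 12) = 8 - 24*((3 + 12) - 12) = 8 - 24*(15 - 12) = 8 - 24*3 = 8 - 72 = -64)
x - d = -2125 - 1*(-64) = -2125 + 64 = -2061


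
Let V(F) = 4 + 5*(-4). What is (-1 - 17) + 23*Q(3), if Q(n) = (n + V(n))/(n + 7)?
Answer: -479/10 ≈ -47.900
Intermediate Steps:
V(F) = -16 (V(F) = 4 - 20 = -16)
Q(n) = (-16 + n)/(7 + n) (Q(n) = (n - 16)/(n + 7) = (-16 + n)/(7 + n))
(-1 - 17) + 23*Q(3) = (-1 - 17) + 23*((-16 + 3)/(7 + 3)) = -18 + 23*(-13/10) = -18 - 299/10 = -479/10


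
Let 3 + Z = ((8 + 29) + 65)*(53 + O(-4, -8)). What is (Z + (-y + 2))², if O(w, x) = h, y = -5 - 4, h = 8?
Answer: 38812900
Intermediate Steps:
y = -9
O(w, x) = 8
Z = 6219 (Z = -3 + ((8 + 29) + 65)*(53 + 8) = -3 + (37 + 65)*61 = -3 + 102*61 = -3 + 6222 = 6219)
(Z + (-y + 2))² = (6219 + (-1*(-9) + 2))² = (6219 + (9 + 2))² = (6219 + 11)² = 6230² = 38812900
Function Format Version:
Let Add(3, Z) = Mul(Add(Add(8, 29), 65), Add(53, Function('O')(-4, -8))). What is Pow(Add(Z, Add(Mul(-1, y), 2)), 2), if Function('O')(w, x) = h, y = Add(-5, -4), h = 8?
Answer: 38812900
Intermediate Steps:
y = -9
Function('O')(w, x) = 8
Z = 6219 (Z = Add(-3, Mul(Add(Add(8, 29), 65), Add(53, 8))) = Add(-3, Mul(Add(37, 65), 61)) = Add(-3, Mul(102, 61)) = Add(-3, 6222) = 6219)
Pow(Add(Z, Add(Mul(-1, y), 2)), 2) = Pow(Add(6219, Add(Mul(-1, -9), 2)), 2) = Pow(Add(6219, Add(9, 2)), 2) = Pow(Add(6219, 11), 2) = Pow(6230, 2) = 38812900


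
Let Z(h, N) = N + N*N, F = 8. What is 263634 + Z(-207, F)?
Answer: 263706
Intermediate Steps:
Z(h, N) = N + N²
263634 + Z(-207, F) = 263634 + 8*(1 + 8) = 263634 + 8*9 = 263634 + 72 = 263706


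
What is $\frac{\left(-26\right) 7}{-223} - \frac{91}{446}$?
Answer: $\frac{273}{446} \approx 0.61211$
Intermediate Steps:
$\frac{\left(-26\right) 7}{-223} - \frac{91}{446} = \left(-182\right) \left(- \frac{1}{223}\right) - \frac{91}{446} = \frac{182}{223} - \frac{91}{446} = \frac{273}{446}$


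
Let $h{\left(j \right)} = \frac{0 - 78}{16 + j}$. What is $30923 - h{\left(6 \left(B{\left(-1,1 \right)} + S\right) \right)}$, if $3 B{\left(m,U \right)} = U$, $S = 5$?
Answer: $\frac{247397}{8} \approx 30925.0$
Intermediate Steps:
$B{\left(m,U \right)} = \frac{U}{3}$
$h{\left(j \right)} = - \frac{78}{16 + j}$
$30923 - h{\left(6 \left(B{\left(-1,1 \right)} + S\right) \right)} = 30923 - - \frac{78}{16 + 6 \left(\frac{1}{3} \cdot 1 + 5\right)} = 30923 - - \frac{78}{16 + 6 \left(\frac{1}{3} + 5\right)} = 30923 - - \frac{78}{16 + 6 \cdot \frac{16}{3}} = 30923 - - \frac{78}{16 + 32} = 30923 - - \frac{78}{48} = 30923 - \left(-78\right) \frac{1}{48} = 30923 - - \frac{13}{8} = 30923 + \frac{13}{8} = \frac{247397}{8}$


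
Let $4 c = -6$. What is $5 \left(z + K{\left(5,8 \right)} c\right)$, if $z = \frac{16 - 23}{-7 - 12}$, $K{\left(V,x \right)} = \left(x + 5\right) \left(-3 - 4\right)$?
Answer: $\frac{26005}{38} \approx 684.34$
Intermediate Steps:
$c = - \frac{3}{2}$ ($c = \frac{1}{4} \left(-6\right) = - \frac{3}{2} \approx -1.5$)
$K{\left(V,x \right)} = -35 - 7 x$ ($K{\left(V,x \right)} = \left(5 + x\right) \left(-7\right) = -35 - 7 x$)
$z = \frac{7}{19}$ ($z = - \frac{7}{-19} = \left(-7\right) \left(- \frac{1}{19}\right) = \frac{7}{19} \approx 0.36842$)
$5 \left(z + K{\left(5,8 \right)} c\right) = 5 \left(\frac{7}{19} + \left(-35 - 56\right) \left(- \frac{3}{2}\right)\right) = 5 \left(\frac{7}{19} - - \frac{273}{2}\right) = 5 \left(\frac{7}{19} + \frac{273}{2}\right) = 5 \cdot \frac{5201}{38} = \frac{26005}{38}$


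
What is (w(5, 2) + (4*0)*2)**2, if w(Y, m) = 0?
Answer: 0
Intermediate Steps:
(w(5, 2) + (4*0)*2)**2 = (0 + (4*0)*2)**2 = (0 + 0*2)**2 = (0 + 0)**2 = 0**2 = 0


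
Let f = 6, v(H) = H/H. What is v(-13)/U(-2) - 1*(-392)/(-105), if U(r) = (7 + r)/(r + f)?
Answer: -44/15 ≈ -2.9333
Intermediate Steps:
v(H) = 1
U(r) = (7 + r)/(6 + r) (U(r) = (7 + r)/(r + 6) = (7 + r)/(6 + r))
v(-13)/U(-2) - 1*(-392)/(-105) = 1/((7 - 2)/(6 - 2)) - 1*(-392)/(-105) = 1/(5/4) + 392*(-1/105) = 1/((¼)*5) - 56/15 = 1/(5/4) - 56/15 = 1*(⅘) - 56/15 = ⅘ - 56/15 = -44/15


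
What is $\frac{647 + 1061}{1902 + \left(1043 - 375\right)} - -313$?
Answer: $\frac{403059}{1285} \approx 313.66$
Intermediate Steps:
$\frac{647 + 1061}{1902 + \left(1043 - 375\right)} - -313 = \frac{1708}{1902 + 668} + 313 = \frac{1708}{2570} + 313 = 1708 \cdot \frac{1}{2570} + 313 = \frac{854}{1285} + 313 = \frac{403059}{1285}$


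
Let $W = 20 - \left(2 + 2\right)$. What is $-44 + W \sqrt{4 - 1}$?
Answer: $-44 + 16 \sqrt{3} \approx -16.287$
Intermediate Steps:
$W = 16$ ($W = 20 - 4 = 16$)
$-44 + W \sqrt{4 - 1} = -44 + 16 \sqrt{4 - 1} = -44 + 16 \sqrt{3}$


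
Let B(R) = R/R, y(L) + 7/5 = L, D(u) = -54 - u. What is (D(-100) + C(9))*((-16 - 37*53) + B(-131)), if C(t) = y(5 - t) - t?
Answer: -312208/5 ≈ -62442.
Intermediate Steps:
y(L) = -7/5 + L
C(t) = 18/5 - 2*t (C(t) = (-7/5 + (5 - t)) - t = (18/5 - t) - t = 18/5 - 2*t)
B(R) = 1
(D(-100) + C(9))*((-16 - 37*53) + B(-131)) = ((-54 - 1*(-100)) + (18/5 - 2*9))*((-16 - 37*53) + 1) = ((-54 + 100) + (18/5 - 18))*((-16 - 1961) + 1) = (46 - 72/5)*(-1977 + 1) = (158/5)*(-1976) = -312208/5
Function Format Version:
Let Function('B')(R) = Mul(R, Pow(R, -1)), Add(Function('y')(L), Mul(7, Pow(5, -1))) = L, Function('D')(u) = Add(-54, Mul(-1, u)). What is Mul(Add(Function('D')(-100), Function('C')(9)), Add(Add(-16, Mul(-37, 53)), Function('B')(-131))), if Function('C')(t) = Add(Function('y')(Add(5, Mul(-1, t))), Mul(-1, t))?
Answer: Rational(-312208, 5) ≈ -62442.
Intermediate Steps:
Function('y')(L) = Add(Rational(-7, 5), L)
Function('C')(t) = Add(Rational(18, 5), Mul(-2, t)) (Function('C')(t) = Add(Add(Rational(-7, 5), Add(5, Mul(-1, t))), Mul(-1, t)) = Add(Add(Rational(18, 5), Mul(-1, t)), Mul(-1, t)) = Add(Rational(18, 5), Mul(-2, t)))
Function('B')(R) = 1
Mul(Add(Function('D')(-100), Function('C')(9)), Add(Add(-16, Mul(-37, 53)), Function('B')(-131))) = Mul(Add(Add(-54, Mul(-1, -100)), Add(Rational(18, 5), Mul(-2, 9))), Add(Add(-16, Mul(-37, 53)), 1)) = Mul(Add(Add(-54, 100), Add(Rational(18, 5), -18)), Add(Add(-16, -1961), 1)) = Mul(Add(46, Rational(-72, 5)), Add(-1977, 1)) = Mul(Rational(158, 5), -1976) = Rational(-312208, 5)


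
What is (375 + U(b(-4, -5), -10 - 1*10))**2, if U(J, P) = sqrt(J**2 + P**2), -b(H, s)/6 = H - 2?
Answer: 142321 + 3000*sqrt(106) ≈ 1.7321e+5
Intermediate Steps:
b(H, s) = 12 - 6*H (b(H, s) = -6*(H - 2) = -6*(-2 + H) = 12 - 6*H)
(375 + U(b(-4, -5), -10 - 1*10))**2 = (375 + sqrt((12 - 6*(-4))**2 + (-10 - 1*10)**2))**2 = (375 + sqrt((12 + 24)**2 + (-10 - 10)**2))**2 = (375 + sqrt(36**2 + (-20)**2))**2 = (375 + sqrt(1296 + 400))**2 = (375 + sqrt(1696))**2 = (375 + 4*sqrt(106))**2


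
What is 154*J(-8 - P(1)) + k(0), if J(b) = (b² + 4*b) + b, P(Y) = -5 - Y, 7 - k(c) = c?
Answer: -917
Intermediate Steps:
k(c) = 7 - c
J(b) = b² + 5*b
154*J(-8 - P(1)) + k(0) = 154*((-8 - (-5 - 1*1))*(5 + (-8 - (-5 - 1*1)))) + (7 - 1*0) = 154*((-8 - (-5 - 1))*(5 + (-8 - (-5 - 1)))) + (7 + 0) = 154*((-8 - 1*(-6))*(5 + (-8 - 1*(-6)))) + 7 = 154*((-8 + 6)*(5 + (-8 + 6))) + 7 = 154*(-2*(5 - 2)) + 7 = 154*(-2*3) + 7 = 154*(-6) + 7 = -924 + 7 = -917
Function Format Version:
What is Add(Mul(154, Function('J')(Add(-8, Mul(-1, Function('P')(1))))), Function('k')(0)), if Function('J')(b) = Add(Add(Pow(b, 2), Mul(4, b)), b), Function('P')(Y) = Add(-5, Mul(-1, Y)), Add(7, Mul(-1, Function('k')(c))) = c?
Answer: -917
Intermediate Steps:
Function('k')(c) = Add(7, Mul(-1, c))
Function('J')(b) = Add(Pow(b, 2), Mul(5, b))
Add(Mul(154, Function('J')(Add(-8, Mul(-1, Function('P')(1))))), Function('k')(0)) = Add(Mul(154, Mul(Add(-8, Mul(-1, Add(-5, Mul(-1, 1)))), Add(5, Add(-8, Mul(-1, Add(-5, Mul(-1, 1))))))), Add(7, Mul(-1, 0))) = Add(Mul(154, Mul(Add(-8, Mul(-1, Add(-5, -1))), Add(5, Add(-8, Mul(-1, Add(-5, -1)))))), Add(7, 0)) = Add(Mul(154, Mul(Add(-8, Mul(-1, -6)), Add(5, Add(-8, Mul(-1, -6))))), 7) = Add(Mul(154, Mul(Add(-8, 6), Add(5, Add(-8, 6)))), 7) = Add(Mul(154, Mul(-2, Add(5, -2))), 7) = Add(Mul(154, Mul(-2, 3)), 7) = Add(Mul(154, -6), 7) = Add(-924, 7) = -917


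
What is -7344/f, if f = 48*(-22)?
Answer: 153/22 ≈ 6.9545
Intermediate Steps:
f = -1056
-7344/f = -7344/(-1056) = -7344*(-1/1056) = 153/22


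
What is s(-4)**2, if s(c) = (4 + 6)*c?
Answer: 1600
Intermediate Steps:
s(c) = 10*c
s(-4)**2 = (10*(-4))**2 = (-40)**2 = 1600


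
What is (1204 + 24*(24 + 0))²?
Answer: 3168400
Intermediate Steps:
(1204 + 24*(24 + 0))² = (1204 + 24*24)² = (1204 + 576)² = 1780² = 3168400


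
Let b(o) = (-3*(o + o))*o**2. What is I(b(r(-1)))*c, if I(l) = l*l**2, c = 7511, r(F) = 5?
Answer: -3168703125000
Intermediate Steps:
b(o) = -6*o**3 (b(o) = (-6*o)*o**2 = -6*o**3)
I(l) = l**3
I(b(r(-1)))*c = (-6*5**3)**3*7511 = (-6*125)**3*7511 = (-750)**3*7511 = -421875000*7511 = -3168703125000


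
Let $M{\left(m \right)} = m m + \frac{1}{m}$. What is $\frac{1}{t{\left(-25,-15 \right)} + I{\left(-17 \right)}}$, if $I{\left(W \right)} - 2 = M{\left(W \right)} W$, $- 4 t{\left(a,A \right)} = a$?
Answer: $- \frac{4}{19615} \approx -0.00020393$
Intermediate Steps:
$M{\left(m \right)} = \frac{1}{m} + m^{2}$ ($M{\left(m \right)} = m^{2} + \frac{1}{m} = \frac{1}{m} + m^{2}$)
$t{\left(a,A \right)} = - \frac{a}{4}$
$I{\left(W \right)} = 3 + W^{3}$ ($I{\left(W \right)} = 2 + \frac{1 + W^{3}}{W} W = 2 + \left(1 + W^{3}\right) = 3 + W^{3}$)
$\frac{1}{t{\left(-25,-15 \right)} + I{\left(-17 \right)}} = \frac{1}{\left(- \frac{1}{4}\right) \left(-25\right) + \left(3 + \left(-17\right)^{3}\right)} = \frac{1}{\frac{25}{4} + \left(3 - 4913\right)} = \frac{1}{\frac{25}{4} - 4910} = \frac{1}{- \frac{19615}{4}} = - \frac{4}{19615}$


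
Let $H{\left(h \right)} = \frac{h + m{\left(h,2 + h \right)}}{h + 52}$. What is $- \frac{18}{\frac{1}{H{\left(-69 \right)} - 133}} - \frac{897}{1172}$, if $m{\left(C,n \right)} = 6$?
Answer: $\frac{46353759}{19924} \approx 2326.5$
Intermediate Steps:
$H{\left(h \right)} = \frac{6 + h}{52 + h}$ ($H{\left(h \right)} = \frac{h + 6}{h + 52} = \frac{6 + h}{52 + h}$)
$- \frac{18}{\frac{1}{H{\left(-69 \right)} - 133}} - \frac{897}{1172} = - \frac{18}{\frac{1}{\frac{6 - 69}{52 - 69} - 133}} - \frac{897}{1172} = - \frac{18}{\frac{1}{\frac{1}{-17} \left(-63\right) - 133}} - \frac{897}{1172} = - \frac{18}{\frac{1}{\left(- \frac{1}{17}\right) \left(-63\right) - 133}} - \frac{897}{1172} = - \frac{18}{\frac{1}{\frac{63}{17} - 133}} - \frac{897}{1172} = - \frac{18}{\frac{1}{- \frac{2198}{17}}} - \frac{897}{1172} = - \frac{18}{- \frac{17}{2198}} - \frac{897}{1172} = \left(-18\right) \left(- \frac{2198}{17}\right) - \frac{897}{1172} = \frac{39564}{17} - \frac{897}{1172} = \frac{46353759}{19924}$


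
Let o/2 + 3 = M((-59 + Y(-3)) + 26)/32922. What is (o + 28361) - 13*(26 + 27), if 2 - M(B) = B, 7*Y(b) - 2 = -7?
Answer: 3187870432/115227 ≈ 27666.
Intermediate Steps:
Y(b) = -5/7 (Y(b) = 2/7 + (1/7)*(-7) = 2/7 - 1 = -5/7)
M(B) = 2 - B
o = -691112/115227 (o = -6 + 2*((2 - ((-59 - 5/7) + 26))/32922) = -6 + 2*((2 - (-418/7 + 26))*(1/32922)) = -6 + 2*((2 - 1*(-236/7))*(1/32922)) = -6 + 2*((2 + 236/7)*(1/32922)) = -6 + 2*((250/7)*(1/32922)) = -6 + 2*(125/115227) = -6 + 250/115227 = -691112/115227 ≈ -5.9978)
(o + 28361) - 13*(26 + 27) = (-691112/115227 + 28361) - 13*(26 + 27) = 3267261835/115227 - 13*53 = 3267261835/115227 - 689 = 3187870432/115227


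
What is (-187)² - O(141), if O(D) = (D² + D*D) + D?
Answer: -4934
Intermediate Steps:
O(D) = D + 2*D² (O(D) = (D² + D²) + D = 2*D² + D = D + 2*D²)
(-187)² - O(141) = (-187)² - 141*(1 + 2*141) = 34969 - 141*(1 + 282) = 34969 - 141*283 = 34969 - 1*39903 = 34969 - 39903 = -4934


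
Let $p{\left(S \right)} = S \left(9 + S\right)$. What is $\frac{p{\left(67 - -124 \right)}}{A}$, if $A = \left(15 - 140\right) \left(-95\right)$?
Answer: $\frac{1528}{475} \approx 3.2168$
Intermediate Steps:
$A = 11875$ ($A = \left(-125\right) \left(-95\right) = 11875$)
$\frac{p{\left(67 - -124 \right)}}{A} = \frac{\left(67 - -124\right) \left(9 + \left(67 - -124\right)\right)}{11875} = \left(67 + 124\right) \left(9 + \left(67 + 124\right)\right) \frac{1}{11875} = 191 \left(9 + 191\right) \frac{1}{11875} = 191 \cdot 200 \cdot \frac{1}{11875} = 38200 \cdot \frac{1}{11875} = \frac{1528}{475}$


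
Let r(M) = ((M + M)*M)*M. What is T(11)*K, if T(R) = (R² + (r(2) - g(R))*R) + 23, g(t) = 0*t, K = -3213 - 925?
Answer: -1324160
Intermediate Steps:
K = -4138
r(M) = 2*M³ (r(M) = ((2*M)*M)*M = (2*M²)*M = 2*M³)
g(t) = 0
T(R) = 23 + R² + 16*R (T(R) = (R² + (2*2³ - 1*0)*R) + 23 = (R² + (2*8 + 0)*R) + 23 = (R² + (16 + 0)*R) + 23 = (R² + 16*R) + 23 = 23 + R² + 16*R)
T(11)*K = (23 + 11² + 16*11)*(-4138) = (23 + 121 + 176)*(-4138) = 320*(-4138) = -1324160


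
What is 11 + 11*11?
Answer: 132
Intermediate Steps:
11 + 11*11 = 11 + 121 = 132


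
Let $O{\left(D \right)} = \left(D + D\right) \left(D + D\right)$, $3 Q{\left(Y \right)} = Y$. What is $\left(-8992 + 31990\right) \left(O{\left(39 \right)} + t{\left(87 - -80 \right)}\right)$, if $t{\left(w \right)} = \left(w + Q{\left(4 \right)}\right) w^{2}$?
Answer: $108107442202$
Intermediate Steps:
$Q{\left(Y \right)} = \frac{Y}{3}$
$O{\left(D \right)} = 4 D^{2}$ ($O{\left(D \right)} = 2 D 2 D = 4 D^{2}$)
$t{\left(w \right)} = w^{2} \left(\frac{4}{3} + w\right)$ ($t{\left(w \right)} = \left(w + \frac{1}{3} \cdot 4\right) w^{2} = \left(w + \frac{4}{3}\right) w^{2} = \left(\frac{4}{3} + w\right) w^{2} = w^{2} \left(\frac{4}{3} + w\right)$)
$\left(-8992 + 31990\right) \left(O{\left(39 \right)} + t{\left(87 - -80 \right)}\right) = \left(-8992 + 31990\right) \left(4 \cdot 39^{2} + \left(87 - -80\right)^{2} \left(\frac{4}{3} + \left(87 - -80\right)\right)\right) = 22998 \left(4 \cdot 1521 + \left(87 + 80\right)^{2} \left(\frac{4}{3} + \left(87 + 80\right)\right)\right) = 22998 \left(6084 + 167^{2} \left(\frac{4}{3} + 167\right)\right) = 22998 \left(6084 + 27889 \cdot \frac{505}{3}\right) = 22998 \left(6084 + \frac{14083945}{3}\right) = 22998 \cdot \frac{14102197}{3} = 108107442202$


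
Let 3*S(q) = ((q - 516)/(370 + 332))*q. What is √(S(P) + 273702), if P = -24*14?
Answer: √416507494/39 ≈ 523.29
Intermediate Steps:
P = -336
S(q) = q*(-86/117 + q/702)/3 (S(q) = (((q - 516)/(370 + 332))*q)/3 = (((-516 + q)/702)*q)/3 = (((-516 + q)*(1/702))*q)/3 = ((-86/117 + q/702)*q)/3 = (q*(-86/117 + q/702))/3 = q*(-86/117 + q/702)/3)
√(S(P) + 273702) = √((1/2106)*(-336)*(-516 - 336) + 273702) = √((1/2106)*(-336)*(-852) + 273702) = √(15904/117 + 273702) = √(32039038/117) = √416507494/39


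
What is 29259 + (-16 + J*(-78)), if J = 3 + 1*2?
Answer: 28853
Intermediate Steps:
J = 5 (J = 3 + 2 = 5)
29259 + (-16 + J*(-78)) = 29259 + (-16 + 5*(-78)) = 29259 + (-16 - 390) = 29259 - 406 = 28853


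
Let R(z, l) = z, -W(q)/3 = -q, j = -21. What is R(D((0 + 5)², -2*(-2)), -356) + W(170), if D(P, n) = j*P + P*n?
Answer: 85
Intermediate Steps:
D(P, n) = -21*P + P*n
W(q) = 3*q (W(q) = -(-3)*q = 3*q)
R(D((0 + 5)², -2*(-2)), -356) + W(170) = (0 + 5)²*(-21 - 2*(-2)) + 3*170 = 5²*(-21 + 4) + 510 = 25*(-17) + 510 = -425 + 510 = 85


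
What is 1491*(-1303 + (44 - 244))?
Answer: -2240973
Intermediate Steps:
1491*(-1303 + (44 - 244)) = 1491*(-1303 - 200) = 1491*(-1503) = -2240973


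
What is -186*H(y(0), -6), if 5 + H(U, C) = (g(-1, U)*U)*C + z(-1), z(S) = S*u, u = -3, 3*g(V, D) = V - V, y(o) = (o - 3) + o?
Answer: 372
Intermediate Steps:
y(o) = -3 + 2*o (y(o) = (-3 + o) + o = -3 + 2*o)
g(V, D) = 0 (g(V, D) = (V - V)/3 = (1/3)*0 = 0)
z(S) = -3*S (z(S) = S*(-3) = -3*S)
H(U, C) = -2 (H(U, C) = -5 + ((0*U)*C - 3*(-1)) = -5 + (0*C + 3) = -5 + (0 + 3) = -5 + 3 = -2)
-186*H(y(0), -6) = -186*(-2) = 372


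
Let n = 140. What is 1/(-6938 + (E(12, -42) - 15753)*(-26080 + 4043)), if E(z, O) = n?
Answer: 1/344056743 ≈ 2.9065e-9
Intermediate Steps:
E(z, O) = 140
1/(-6938 + (E(12, -42) - 15753)*(-26080 + 4043)) = 1/(-6938 + (140 - 15753)*(-26080 + 4043)) = 1/(-6938 - 15613*(-22037)) = 1/(-6938 + 344063681) = 1/344056743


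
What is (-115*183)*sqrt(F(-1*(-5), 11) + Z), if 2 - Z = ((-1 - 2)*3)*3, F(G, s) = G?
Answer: -21045*sqrt(34) ≈ -1.2271e+5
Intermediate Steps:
Z = 29 (Z = 2 - (-1 - 2)*3*3 = 2 - (-3*3)*3 = 2 - (-9)*3 = 2 - 1*(-27) = 2 + 27 = 29)
(-115*183)*sqrt(F(-1*(-5), 11) + Z) = (-115*183)*sqrt(-1*(-5) + 29) = -21045*sqrt(5 + 29) = -21045*sqrt(34)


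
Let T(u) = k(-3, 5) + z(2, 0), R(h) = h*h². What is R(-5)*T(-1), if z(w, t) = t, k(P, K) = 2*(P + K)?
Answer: -500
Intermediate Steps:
k(P, K) = 2*K + 2*P (k(P, K) = 2*(K + P) = 2*K + 2*P)
R(h) = h³
T(u) = 4 (T(u) = (2*5 + 2*(-3)) + 0 = (10 - 6) + 0 = 4 + 0 = 4)
R(-5)*T(-1) = (-5)³*4 = -125*4 = -500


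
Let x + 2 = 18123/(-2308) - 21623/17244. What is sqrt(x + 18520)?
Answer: sqrt(12724643571515795)/829149 ≈ 136.05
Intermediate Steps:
x = -27626075/2487447 (x = -2 + (18123/(-2308) - 21623/17244) = -2 + (18123*(-1/2308) - 21623*1/17244) = -2 + (-18123/2308 - 21623/17244) = -2 - 22651181/2487447 = -27626075/2487447 ≈ -11.106)
sqrt(x + 18520) = sqrt(-27626075/2487447 + 18520) = sqrt(46039892365/2487447) = sqrt(12724643571515795)/829149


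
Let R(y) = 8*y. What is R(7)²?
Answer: 3136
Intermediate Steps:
R(7)² = (8*7)² = 56² = 3136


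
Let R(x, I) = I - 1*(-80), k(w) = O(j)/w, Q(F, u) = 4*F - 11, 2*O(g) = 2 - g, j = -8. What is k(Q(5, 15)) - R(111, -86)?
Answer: 59/9 ≈ 6.5556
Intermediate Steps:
O(g) = 1 - g/2 (O(g) = (2 - g)/2 = 1 - g/2)
Q(F, u) = -11 + 4*F
k(w) = 5/w (k(w) = (1 - ½*(-8))/w = (1 + 4)/w = 5/w)
R(x, I) = 80 + I (R(x, I) = I + 80 = 80 + I)
k(Q(5, 15)) - R(111, -86) = 5/(-11 + 4*5) - (80 - 86) = 5/(-11 + 20) - 1*(-6) = 5/9 + 6 = 59/9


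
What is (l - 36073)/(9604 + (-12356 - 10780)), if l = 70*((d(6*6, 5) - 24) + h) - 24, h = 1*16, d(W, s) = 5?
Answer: 36307/13532 ≈ 2.6830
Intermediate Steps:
h = 16
l = -234 (l = 70*((5 - 24) + 16) - 24 = 70*(-19 + 16) - 24 = 70*(-3) - 24 = -210 - 24 = -234)
(l - 36073)/(9604 + (-12356 - 10780)) = (-234 - 36073)/(9604 + (-12356 - 10780)) = -36307/(9604 - 23136) = -36307/(-13532) = -36307*(-1/13532) = 36307/13532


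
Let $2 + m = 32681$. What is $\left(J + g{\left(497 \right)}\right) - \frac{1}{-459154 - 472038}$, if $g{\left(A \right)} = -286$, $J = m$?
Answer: $\frac{30164102457}{931192} \approx 32393.0$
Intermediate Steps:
$m = 32679$ ($m = -2 + 32681 = 32679$)
$J = 32679$
$\left(J + g{\left(497 \right)}\right) - \frac{1}{-459154 - 472038} = \left(32679 - 286\right) - \frac{1}{-459154 - 472038} = 32393 - \frac{1}{-931192} = 32393 - - \frac{1}{931192} = 32393 + \frac{1}{931192} = \frac{30164102457}{931192}$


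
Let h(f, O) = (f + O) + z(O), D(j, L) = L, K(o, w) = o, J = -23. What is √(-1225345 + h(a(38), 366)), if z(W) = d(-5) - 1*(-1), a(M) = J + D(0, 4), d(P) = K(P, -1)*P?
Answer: 6*I*√34027 ≈ 1106.8*I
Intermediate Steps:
d(P) = P² (d(P) = P*P = P²)
a(M) = -19 (a(M) = -23 + 4 = -19)
z(W) = 26 (z(W) = (-5)² - 1*(-1) = 25 + 1 = 26)
h(f, O) = 26 + O + f (h(f, O) = (f + O) + 26 = (O + f) + 26 = 26 + O + f)
√(-1225345 + h(a(38), 366)) = √(-1225345 + (26 + 366 - 19)) = √(-1225345 + 373) = √(-1224972) = 6*I*√34027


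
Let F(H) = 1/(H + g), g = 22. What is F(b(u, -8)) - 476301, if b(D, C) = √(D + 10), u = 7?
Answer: -222432545/467 - √17/467 ≈ -4.7630e+5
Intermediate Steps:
b(D, C) = √(10 + D)
F(H) = 1/(22 + H) (F(H) = 1/(H + 22) = 1/(22 + H))
F(b(u, -8)) - 476301 = 1/(22 + √(10 + 7)) - 476301 = 1/(22 + √17) - 476301 = -476301 + 1/(22 + √17)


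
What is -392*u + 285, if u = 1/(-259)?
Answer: 10601/37 ≈ 286.51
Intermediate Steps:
u = -1/259 ≈ -0.0038610
-392*u + 285 = -392*(-1/259) + 285 = 56/37 + 285 = 10601/37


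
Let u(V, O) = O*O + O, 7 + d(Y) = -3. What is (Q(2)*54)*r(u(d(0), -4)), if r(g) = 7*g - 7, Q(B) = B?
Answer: 8316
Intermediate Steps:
d(Y) = -10 (d(Y) = -7 - 3 = -10)
u(V, O) = O + O**2 (u(V, O) = O**2 + O = O + O**2)
r(g) = -7 + 7*g
(Q(2)*54)*r(u(d(0), -4)) = (2*54)*(-7 + 7*(-4*(1 - 4))) = 108*(-7 + 7*(-4*(-3))) = 108*(-7 + 7*12) = 108*(-7 + 84) = 108*77 = 8316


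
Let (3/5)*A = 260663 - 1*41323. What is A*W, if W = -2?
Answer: -2193400/3 ≈ -7.3113e+5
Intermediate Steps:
A = 1096700/3 (A = 5*(260663 - 1*41323)/3 = 5*(260663 - 41323)/3 = (5/3)*219340 = 1096700/3 ≈ 3.6557e+5)
A*W = (1096700/3)*(-2) = -2193400/3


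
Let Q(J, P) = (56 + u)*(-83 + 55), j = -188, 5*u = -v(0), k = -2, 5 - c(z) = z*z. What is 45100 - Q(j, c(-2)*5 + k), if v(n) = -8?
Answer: 233564/5 ≈ 46713.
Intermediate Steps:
c(z) = 5 - z² (c(z) = 5 - z*z = 5 - z²)
u = 8/5 (u = (-1*(-8))/5 = (⅕)*8 = 8/5 ≈ 1.6000)
Q(J, P) = -8064/5 (Q(J, P) = (56 + 8/5)*(-83 + 55) = (288/5)*(-28) = -8064/5)
45100 - Q(j, c(-2)*5 + k) = 45100 - 1*(-8064/5) = 45100 + 8064/5 = 233564/5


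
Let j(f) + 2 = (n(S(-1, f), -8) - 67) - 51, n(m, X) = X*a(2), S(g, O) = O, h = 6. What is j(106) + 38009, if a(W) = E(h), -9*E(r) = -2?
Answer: 340985/9 ≈ 37887.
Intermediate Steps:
E(r) = 2/9 (E(r) = -⅑*(-2) = 2/9)
a(W) = 2/9
n(m, X) = 2*X/9 (n(m, X) = X*(2/9) = 2*X/9)
j(f) = -1096/9 (j(f) = -2 + (((2/9)*(-8) - 67) - 51) = -2 + ((-16/9 - 67) - 51) = -2 + (-619/9 - 51) = -2 - 1078/9 = -1096/9)
j(106) + 38009 = -1096/9 + 38009 = 340985/9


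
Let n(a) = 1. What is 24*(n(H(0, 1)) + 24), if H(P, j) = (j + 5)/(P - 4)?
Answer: 600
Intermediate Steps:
H(P, j) = (5 + j)/(-4 + P)
24*(n(H(0, 1)) + 24) = 24*(1 + 24) = 24*25 = 600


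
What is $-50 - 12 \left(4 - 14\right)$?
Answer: $70$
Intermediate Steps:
$-50 - 12 \left(4 - 14\right) = -50 - -120 = -50 + 120 = 70$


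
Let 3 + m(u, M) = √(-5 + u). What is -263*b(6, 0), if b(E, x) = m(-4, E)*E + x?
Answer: 4734 - 4734*I ≈ 4734.0 - 4734.0*I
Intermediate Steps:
m(u, M) = -3 + √(-5 + u)
b(E, x) = x + E*(-3 + 3*I) (b(E, x) = (-3 + √(-5 - 4))*E + x = (-3 + √(-9))*E + x = (-3 + 3*I)*E + x = E*(-3 + 3*I) + x = x + E*(-3 + 3*I))
-263*b(6, 0) = -263*(0 - 3*6*(1 - I)) = -263*(0 + (-18 + 18*I)) = -263*(-18 + 18*I) = 4734 - 4734*I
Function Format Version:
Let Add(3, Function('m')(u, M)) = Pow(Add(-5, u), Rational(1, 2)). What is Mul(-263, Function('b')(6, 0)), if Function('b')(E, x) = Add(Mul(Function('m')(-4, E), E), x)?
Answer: Add(4734, Mul(-4734, I)) ≈ Add(4734.0, Mul(-4734.0, I))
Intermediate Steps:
Function('m')(u, M) = Add(-3, Pow(Add(-5, u), Rational(1, 2)))
Function('b')(E, x) = Add(x, Mul(E, Add(-3, Mul(3, I)))) (Function('b')(E, x) = Add(Mul(Add(-3, Pow(Add(-5, -4), Rational(1, 2))), E), x) = Add(Mul(Add(-3, Pow(-9, Rational(1, 2))), E), x) = Add(Mul(Add(-3, Mul(3, I)), E), x) = Add(Mul(E, Add(-3, Mul(3, I))), x) = Add(x, Mul(E, Add(-3, Mul(3, I)))))
Mul(-263, Function('b')(6, 0)) = Mul(-263, Add(0, Mul(-3, 6, Add(1, Mul(-1, I))))) = Mul(-263, Add(0, Add(-18, Mul(18, I)))) = Mul(-263, Add(-18, Mul(18, I))) = Add(4734, Mul(-4734, I))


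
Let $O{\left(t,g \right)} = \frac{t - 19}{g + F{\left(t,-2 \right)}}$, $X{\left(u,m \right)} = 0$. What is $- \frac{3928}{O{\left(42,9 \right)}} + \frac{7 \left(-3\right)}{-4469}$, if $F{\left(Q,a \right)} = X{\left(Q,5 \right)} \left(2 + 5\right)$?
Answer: $- \frac{157987605}{102787} \approx -1537.0$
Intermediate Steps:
$F{\left(Q,a \right)} = 0$ ($F{\left(Q,a \right)} = 0 \left(2 + 5\right) = 0 \cdot 7 = 0$)
$O{\left(t,g \right)} = \frac{-19 + t}{g}$ ($O{\left(t,g \right)} = \frac{t - 19}{g + 0} = \frac{-19 + t}{g}$)
$- \frac{3928}{O{\left(42,9 \right)}} + \frac{7 \left(-3\right)}{-4469} = - \frac{3928}{\frac{1}{9} \left(-19 + 42\right)} + \frac{7 \left(-3\right)}{-4469} = - \frac{3928}{\frac{1}{9} \cdot 23} - - \frac{21}{4469} = - \frac{3928}{\frac{23}{9}} + \frac{21}{4469} = \left(-3928\right) \frac{9}{23} + \frac{21}{4469} = - \frac{35352}{23} + \frac{21}{4469} = - \frac{157987605}{102787}$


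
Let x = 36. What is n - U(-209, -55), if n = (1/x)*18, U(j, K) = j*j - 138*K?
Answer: -102541/2 ≈ -51271.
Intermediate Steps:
U(j, K) = j² - 138*K
n = ½ (n = (1/36)*18 = ½ ≈ 0.50000)
n - U(-209, -55) = ½ - ((-209)² - 138*(-55)) = ½ - (43681 + 7590) = ½ - 1*51271 = ½ - 51271 = -102541/2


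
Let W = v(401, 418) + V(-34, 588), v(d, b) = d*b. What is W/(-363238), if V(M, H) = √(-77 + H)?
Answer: -83809/181619 - √511/363238 ≈ -0.46152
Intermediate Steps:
v(d, b) = b*d
W = 167618 + √511 (W = 418*401 + √(-77 + 588) = 167618 + √511 ≈ 1.6764e+5)
W/(-363238) = (167618 + √511)/(-363238) = (167618 + √511)*(-1/363238) = -83809/181619 - √511/363238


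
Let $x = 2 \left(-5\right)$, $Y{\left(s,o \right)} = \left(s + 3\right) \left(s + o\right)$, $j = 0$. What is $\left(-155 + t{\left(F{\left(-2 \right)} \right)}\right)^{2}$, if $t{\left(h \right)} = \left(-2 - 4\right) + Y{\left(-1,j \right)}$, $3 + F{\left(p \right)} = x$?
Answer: $26569$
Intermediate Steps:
$Y{\left(s,o \right)} = \left(3 + s\right) \left(o + s\right)$
$x = -10$
$F{\left(p \right)} = -13$ ($F{\left(p \right)} = -3 - 10 = -13$)
$t{\left(h \right)} = -8$ ($t{\left(h \right)} = \left(-2 - 4\right) + \left(\left(-1\right)^{2} + 3 \cdot 0 + 3 \left(-1\right) + 0 \left(-1\right)\right) = -6 + \left(1 + 0 - 3 + 0\right) = -6 - 2 = -8$)
$\left(-155 + t{\left(F{\left(-2 \right)} \right)}\right)^{2} = \left(-155 - 8\right)^{2} = \left(-163\right)^{2} = 26569$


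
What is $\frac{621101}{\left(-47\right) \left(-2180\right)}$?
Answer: $\frac{621101}{102460} \approx 6.0619$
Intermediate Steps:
$\frac{621101}{\left(-47\right) \left(-2180\right)} = \frac{621101}{102460}$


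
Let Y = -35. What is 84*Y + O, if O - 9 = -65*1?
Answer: -2996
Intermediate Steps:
O = -56 (O = 9 - 65*1 = 9 - 65 = -56)
84*Y + O = 84*(-35) - 56 = -2940 - 56 = -2996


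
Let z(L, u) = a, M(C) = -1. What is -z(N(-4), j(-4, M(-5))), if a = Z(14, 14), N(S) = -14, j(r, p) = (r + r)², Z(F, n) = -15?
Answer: 15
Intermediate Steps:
j(r, p) = 4*r² (j(r, p) = (2*r)² = 4*r²)
a = -15
z(L, u) = -15
-z(N(-4), j(-4, M(-5))) = -1*(-15) = 15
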